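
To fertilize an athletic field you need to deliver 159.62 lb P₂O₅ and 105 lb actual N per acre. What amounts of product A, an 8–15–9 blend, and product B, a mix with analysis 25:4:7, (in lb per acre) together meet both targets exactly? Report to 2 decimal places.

1040.96 lb product A, 86.89 lb product B

With a, b = lb per acre of product A and product B:
P₂O₅: 0.15·a + 0.04·b = 159.62
N: 0.08·a + 0.25·b = 105
From row1: a = (159.62 − 0.04·b) / 0.15.
Into row2: 0.08·(159.62 − 0.04·b)/0.15 + 0.25·b = 105 → b = 86.8921, a = 1040.962.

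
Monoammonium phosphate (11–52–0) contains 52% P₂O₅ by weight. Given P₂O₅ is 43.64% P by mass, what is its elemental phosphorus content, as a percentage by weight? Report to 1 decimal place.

%P = 52 × 0.4364 = 22.6928%.

22.7% P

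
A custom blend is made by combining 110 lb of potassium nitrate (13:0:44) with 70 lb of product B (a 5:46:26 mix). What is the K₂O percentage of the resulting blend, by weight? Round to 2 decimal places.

Total mass = 110 + 70 = 180 lb.
K₂O mass = 44%×110 + 26%×70 = 66.6 lb.
% K₂O = 66.6 / 180 = 37%.

37.00% K₂O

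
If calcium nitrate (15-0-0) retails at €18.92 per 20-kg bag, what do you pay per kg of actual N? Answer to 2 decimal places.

€6.31 per kg N

N in bag = 20 × 15% = 3 kg.
Cost per kg N = €18.92 / 3 = €6.3067.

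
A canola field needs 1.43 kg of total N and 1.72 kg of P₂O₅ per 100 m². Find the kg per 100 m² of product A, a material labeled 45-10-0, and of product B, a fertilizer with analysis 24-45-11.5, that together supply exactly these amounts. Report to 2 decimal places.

1.29 kg product A, 3.54 kg product B

With a, b = kg per 100 m² of product A and product B:
N: 0.45·a + 0.24·b = 1.43
P₂O₅: 0.1·a + 0.45·b = 1.72
From row1: a = (1.43 − 0.24·b) / 0.45.
Into row2: 0.1·(1.43 − 0.24·b)/0.45 + 0.45·b = 1.72 → b = 3.53501, a = 1.29244.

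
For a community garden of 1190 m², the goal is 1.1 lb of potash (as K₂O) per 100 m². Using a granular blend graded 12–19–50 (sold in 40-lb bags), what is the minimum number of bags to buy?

Product per 100 m² = 1.1 / 50% = 2.2 lb.
Total product = 2.2 × 1190 / 100 = 26.18 lb.
Bags = ⌈26.18 / 40⌉ = 1.

1 bags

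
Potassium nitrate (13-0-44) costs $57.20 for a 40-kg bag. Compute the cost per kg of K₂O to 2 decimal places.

K₂O in bag = 40 × 44% = 17.6 kg.
Cost per kg K₂O = $57.20 / 17.6 = $3.2500.

$3.25 per kg K₂O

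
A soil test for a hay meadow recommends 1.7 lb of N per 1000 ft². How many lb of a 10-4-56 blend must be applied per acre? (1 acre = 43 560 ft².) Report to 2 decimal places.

Product per 1000 ft² = 1.7 / 10% = 17 lb.
Convert to per acre: 17 × 43.56 = 740.52 lb.

740.52 lb of product per acre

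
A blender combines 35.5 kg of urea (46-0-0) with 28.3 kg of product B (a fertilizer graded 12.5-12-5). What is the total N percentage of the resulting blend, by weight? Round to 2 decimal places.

Total mass = 35.5 + 28.3 = 63.8 kg.
N mass = 46%×35.5 + 12.5%×28.3 = 19.8675 kg.
% N = 19.8675 / 63.8 = 31.1403%.

31.14% N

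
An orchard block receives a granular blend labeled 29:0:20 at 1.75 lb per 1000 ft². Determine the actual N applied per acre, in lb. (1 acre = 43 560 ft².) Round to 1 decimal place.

22.1 lb N per acre

nitrogen per 1000 ft² = 1.75 × 29% = 0.5075 lb.
Convert to per acre: 0.5075 × 43.56 = 22.1067 lb.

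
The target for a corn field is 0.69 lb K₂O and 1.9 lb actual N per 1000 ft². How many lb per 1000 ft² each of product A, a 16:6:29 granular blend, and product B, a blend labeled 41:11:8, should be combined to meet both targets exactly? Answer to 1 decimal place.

Let a = lb of product A, b = lb of product B (per 1000 ft²).
K₂O: 0.29·a + 0.08·b = 0.69
N: 0.16·a + 0.41·b = 1.9
Eliminate b: (row1) − 0.08/0.41·(row2) → 0.25878·a = 0.319268, so a = 1.23374.
Then b = (1.9 − 0.16·1.23374) / 0.41 = 4.15269.

1.2 lb product A, 4.2 lb product B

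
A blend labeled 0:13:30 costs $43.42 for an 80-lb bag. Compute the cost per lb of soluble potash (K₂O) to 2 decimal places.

K₂O in bag = 80 × 30% = 24 lb.
Cost per lb K₂O = $43.42 / 24 = $1.8092.

$1.81 per lb K₂O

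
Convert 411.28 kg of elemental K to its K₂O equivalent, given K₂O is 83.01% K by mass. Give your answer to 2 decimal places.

495.46 kg K₂O

K₂O = 411.28 / 0.8301 = 495.458 kg.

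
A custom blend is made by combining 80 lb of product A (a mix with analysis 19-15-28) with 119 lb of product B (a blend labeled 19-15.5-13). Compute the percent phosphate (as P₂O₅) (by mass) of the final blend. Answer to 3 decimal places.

Total mass = 80 + 119 = 199 lb.
P₂O₅ mass = 15%×80 + 15.5%×119 = 30.445 lb.
% P₂O₅ = 30.445 / 199 = 15.29899%.

15.299% P₂O₅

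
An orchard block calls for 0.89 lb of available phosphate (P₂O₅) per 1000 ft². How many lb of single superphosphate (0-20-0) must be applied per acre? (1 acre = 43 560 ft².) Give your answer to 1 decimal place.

Product per 1000 ft² = 0.89 / 20% = 4.45 lb.
Convert to per acre: 4.45 × 43.56 = 193.842 lb.

193.8 lb of product per acre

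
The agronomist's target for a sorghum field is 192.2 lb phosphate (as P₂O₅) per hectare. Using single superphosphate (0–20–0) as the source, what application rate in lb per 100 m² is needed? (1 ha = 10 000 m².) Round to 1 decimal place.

Product per hectare = 192.2 / 20% = 961 lb.
Convert to per 100 m²: 961 × 0.01 = 9.61 lb.

9.6 lb of product per hundred sq m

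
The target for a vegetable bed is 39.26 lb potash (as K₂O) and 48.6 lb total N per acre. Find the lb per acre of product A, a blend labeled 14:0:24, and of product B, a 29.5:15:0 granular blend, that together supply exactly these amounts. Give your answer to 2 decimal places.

Per-acre balance (a = product A, b = product B):
K₂O: 0.24·a + 0·b = 39.26
N: 0.14·a + 0.295·b = 48.6
Eliminate a: (row1) − 0.24/0.14·(row2) → -0.505714·b = -44.0543, so b = 87.113.
Back-substitute: a = (39.26 − 0·87.113) / 0.24 = 163.583.

163.58 lb product A, 87.11 lb product B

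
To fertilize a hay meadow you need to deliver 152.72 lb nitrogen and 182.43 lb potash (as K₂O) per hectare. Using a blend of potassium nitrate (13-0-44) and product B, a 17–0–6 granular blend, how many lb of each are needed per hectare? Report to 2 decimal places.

With a, b = lb per hectare of potassium nitrate and product B:
N: 0.13·a + 0.17·b = 152.72
K₂O: 0.44·a + 0.06·b = 182.43
Solving simultaneously: a = 326.118, b = 648.969.

326.12 lb potassium nitrate, 648.97 lb product B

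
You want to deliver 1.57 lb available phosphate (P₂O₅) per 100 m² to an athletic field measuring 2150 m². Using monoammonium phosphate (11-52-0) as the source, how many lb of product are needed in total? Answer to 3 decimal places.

64.913 lb

Product per 100 m² = 1.57 / 52% = 3.01923 lb.
Total product = 3.01923 × 2150 / 100 = 64.91346 lb.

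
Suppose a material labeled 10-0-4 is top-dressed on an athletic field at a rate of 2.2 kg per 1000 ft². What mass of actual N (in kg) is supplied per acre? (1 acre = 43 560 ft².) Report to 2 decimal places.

9.58 kg N per acre

nitrogen per 1000 ft² = 2.2 × 10% = 0.22 kg.
Convert to per acre: 0.22 × 43.56 = 9.5832 kg.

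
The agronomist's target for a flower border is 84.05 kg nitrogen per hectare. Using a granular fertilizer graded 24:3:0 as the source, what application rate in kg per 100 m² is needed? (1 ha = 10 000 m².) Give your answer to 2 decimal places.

3.50 kg of product per hundred sq m

Product per hectare = 84.05 / 24% = 350.208 kg.
Convert to per 100 m²: 350.208 × 0.01 = 3.50208 kg.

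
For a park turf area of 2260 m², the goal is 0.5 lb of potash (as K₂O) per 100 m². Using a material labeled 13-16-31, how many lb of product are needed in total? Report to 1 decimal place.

36.5 lb

Product per 100 m² = 0.5 / 31% = 1.6129 lb.
Total product = 1.6129 × 2260 / 100 = 36.4516 lb.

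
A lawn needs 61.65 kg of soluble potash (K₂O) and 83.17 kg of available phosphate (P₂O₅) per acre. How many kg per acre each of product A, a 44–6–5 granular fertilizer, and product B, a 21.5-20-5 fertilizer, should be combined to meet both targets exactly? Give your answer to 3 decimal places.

1167.357 kg product A, 65.643 kg product B

Let a = kg of product A, b = kg of product B (per acre).
K₂O: 0.05·a + 0.05·b = 61.65
P₂O₅: 0.06·a + 0.2·b = 83.17
Solving simultaneously: a = 1167.3571, b = 65.6429.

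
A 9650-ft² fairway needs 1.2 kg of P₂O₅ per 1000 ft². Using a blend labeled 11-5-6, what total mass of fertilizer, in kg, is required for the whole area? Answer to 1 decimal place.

Product per 1000 ft² = 1.2 / 5% = 24 kg.
Total product = 24 × 9650 / 1000 = 231.6 kg.

231.6 kg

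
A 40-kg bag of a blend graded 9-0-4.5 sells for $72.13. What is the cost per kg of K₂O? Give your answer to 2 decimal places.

$40.07 per kg K₂O

K₂O in bag = 40 × 4.5% = 1.8 kg.
Cost per kg K₂O = $72.13 / 1.8 = $40.0722.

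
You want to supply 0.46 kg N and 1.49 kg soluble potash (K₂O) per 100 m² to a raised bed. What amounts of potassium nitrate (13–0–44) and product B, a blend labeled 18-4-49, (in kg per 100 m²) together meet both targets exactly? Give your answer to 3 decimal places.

2.761 kg potassium nitrate, 0.561 kg product B

Per-100 m² balance (a = potassium nitrate, b = product B):
N: 0.13·a + 0.18·b = 0.46
K₂O: 0.44·a + 0.49·b = 1.49
Solving simultaneously: a = 2.76129, b = 0.56129.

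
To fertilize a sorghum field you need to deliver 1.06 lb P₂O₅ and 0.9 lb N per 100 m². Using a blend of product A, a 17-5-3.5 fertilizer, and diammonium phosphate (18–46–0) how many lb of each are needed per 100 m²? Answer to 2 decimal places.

3.23 lb product A, 1.95 lb diammonium phosphate

With a, b = lb per 100 m² of product A and diammonium phosphate:
P₂O₅: 0.05·a + 0.46·b = 1.06
N: 0.17·a + 0.18·b = 0.9
Eliminate b: (row1) − 0.46/0.18·(row2) → -0.384444·a = -1.24, so a = 3.22543.
Then b = (0.9 − 0.17·3.22543) / 0.18 = 1.95376.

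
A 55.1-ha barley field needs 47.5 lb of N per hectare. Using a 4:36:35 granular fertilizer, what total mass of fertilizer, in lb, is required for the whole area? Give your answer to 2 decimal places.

65431.25 lb

Product per hectare = 47.5 / 4% = 1187.5 lb.
Total product = 1187.5 × 55.1 = 65431.25 lb.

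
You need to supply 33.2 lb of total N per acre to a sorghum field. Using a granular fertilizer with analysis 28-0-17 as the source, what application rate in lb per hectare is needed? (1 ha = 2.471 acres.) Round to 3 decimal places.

292.990 lb of product per hectare

Product per acre = 33.2 / 28% = 118.571 lb.
Convert to per hectare: 118.571 × 2.471 = 292.99 lb.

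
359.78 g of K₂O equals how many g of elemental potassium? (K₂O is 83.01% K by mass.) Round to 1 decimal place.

K = 359.78 × 0.8301 = 298.653 g.

298.7 g K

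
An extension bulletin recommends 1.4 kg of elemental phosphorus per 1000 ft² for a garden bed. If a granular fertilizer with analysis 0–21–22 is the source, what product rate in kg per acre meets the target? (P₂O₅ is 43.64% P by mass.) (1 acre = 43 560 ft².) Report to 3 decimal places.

665.445 kg of product per acre

As P₂O₅: 1.4 / 0.4364 = 3.20807 kg per 1000 ft².
Product per 1000 ft² = 3.20807 / 21% = 15.2765 kg.
Convert to per acre: 15.2765 × 43.56 = 665.4445 kg.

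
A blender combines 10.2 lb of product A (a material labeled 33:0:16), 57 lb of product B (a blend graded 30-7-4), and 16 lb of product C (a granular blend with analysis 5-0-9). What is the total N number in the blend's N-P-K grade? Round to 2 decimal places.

Total mass = 10.2 + 57 + 16 = 83.2 lb.
N mass = 33%×10.2 + 30%×57 + 5%×16 = 21.266 lb.
% N = 21.266 / 83.2 = 25.5601%.

25.56% N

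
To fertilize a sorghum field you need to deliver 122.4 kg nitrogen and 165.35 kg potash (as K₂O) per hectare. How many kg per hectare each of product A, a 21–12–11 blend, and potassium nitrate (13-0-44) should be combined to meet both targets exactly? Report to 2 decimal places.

Let a = kg of product A, b = kg of potassium nitrate (per hectare).
N: 0.21·a + 0.13·b = 122.4
K₂O: 0.11·a + 0.44·b = 165.35
Solving simultaneously: a = 414.347, b = 272.209.

414.35 kg product A, 272.21 kg potassium nitrate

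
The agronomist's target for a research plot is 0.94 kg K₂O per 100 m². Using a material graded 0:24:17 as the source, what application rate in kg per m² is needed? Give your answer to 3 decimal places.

0.055 kg of product per sq m

Product per 100 m² = 0.94 / 17% = 5.52941 kg.
Convert to per m²: 5.52941 × 0.01 = 0.0552941 kg.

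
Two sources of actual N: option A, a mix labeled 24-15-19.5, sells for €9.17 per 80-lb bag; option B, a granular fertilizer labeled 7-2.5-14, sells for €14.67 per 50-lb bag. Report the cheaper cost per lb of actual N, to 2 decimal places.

option A: N per bag = 80 × 24% = 19.2 lb; cost = 9.17 / 19.2 = €0.4776/lb N.
option B: N per bag = 50 × 7% = 3.5 lb; cost = 14.67 / 3.5 = €4.1914/lb N.
option A is cheaper.

€0.48 per lb N (option A)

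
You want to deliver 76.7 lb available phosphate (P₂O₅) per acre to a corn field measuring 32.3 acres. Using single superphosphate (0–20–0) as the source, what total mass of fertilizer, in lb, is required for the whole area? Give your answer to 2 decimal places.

12387.05 lb

Product per acre = 76.7 / 20% = 383.5 lb.
Total product = 383.5 × 32.3 = 12387.05 lb.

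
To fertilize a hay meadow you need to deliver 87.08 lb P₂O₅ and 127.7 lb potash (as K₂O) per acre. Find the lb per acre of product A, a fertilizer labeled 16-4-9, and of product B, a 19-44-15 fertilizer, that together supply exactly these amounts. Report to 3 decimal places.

1283.512 lb product A, 81.226 lb product B

Per-acre balance (a = product A, b = product B):
P₂O₅: 0.04·a + 0.44·b = 87.08
K₂O: 0.09·a + 0.15·b = 127.7
Eliminate a: (row1) − 0.04/0.09·(row2) → 0.373333·b = 30.3244, so b = 81.2262.
Back-substitute: a = (87.08 − 0.44·81.2262) / 0.04 = 1283.5119.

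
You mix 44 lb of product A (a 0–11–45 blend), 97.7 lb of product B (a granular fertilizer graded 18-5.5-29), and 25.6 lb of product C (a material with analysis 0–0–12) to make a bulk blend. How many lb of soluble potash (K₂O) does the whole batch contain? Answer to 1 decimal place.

K₂O mass = 45%×44 + 29%×97.7 + 12%×25.6 = 51.205 lb.

51.2 lb K₂O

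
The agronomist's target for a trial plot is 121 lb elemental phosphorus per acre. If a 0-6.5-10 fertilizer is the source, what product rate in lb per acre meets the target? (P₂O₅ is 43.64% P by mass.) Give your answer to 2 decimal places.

As P₂O₅: 121 / 0.4364 = 277.269 lb per acre.
Product per acre = 277.269 / 6.5% = 4265.6702 lb.

4265.67 lb of product per acre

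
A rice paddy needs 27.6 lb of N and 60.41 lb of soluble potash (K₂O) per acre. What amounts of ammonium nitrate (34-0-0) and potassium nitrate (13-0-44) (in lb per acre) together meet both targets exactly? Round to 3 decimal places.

28.681 lb ammonium nitrate, 137.295 lb potassium nitrate

With a, b = lb per acre of ammonium nitrate and potassium nitrate:
N: 0.34·a + 0.13·b = 27.6
K₂O: 0·a + 0.44·b = 60.41
Solving simultaneously: a = 28.6811, b = 137.29545.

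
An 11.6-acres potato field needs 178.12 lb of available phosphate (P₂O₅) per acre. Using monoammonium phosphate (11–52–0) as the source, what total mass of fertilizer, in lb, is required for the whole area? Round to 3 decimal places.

3973.446 lb

Product per acre = 178.12 / 52% = 342.538 lb.
Total product = 342.538 × 11.6 = 3973.4462 lb.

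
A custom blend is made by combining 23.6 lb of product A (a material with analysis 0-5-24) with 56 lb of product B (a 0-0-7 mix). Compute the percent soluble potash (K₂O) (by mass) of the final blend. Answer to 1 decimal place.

12.0% K₂O

Total mass = 23.6 + 56 = 79.6 lb.
K₂O mass = 24%×23.6 + 7%×56 = 9.584 lb.
% K₂O = 9.584 / 79.6 = 12.0402%.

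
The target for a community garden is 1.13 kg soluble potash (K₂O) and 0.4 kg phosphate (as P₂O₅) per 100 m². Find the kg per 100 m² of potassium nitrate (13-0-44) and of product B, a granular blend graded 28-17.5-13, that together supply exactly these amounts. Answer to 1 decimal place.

Per-100 m² balance (a = potassium nitrate, b = product B):
K₂O: 0.44·a + 0.13·b = 1.13
P₂O₅: 0·a + 0.175·b = 0.4
Solving simultaneously: a = 1.89286, b = 2.28571.

1.9 kg potassium nitrate, 2.3 kg product B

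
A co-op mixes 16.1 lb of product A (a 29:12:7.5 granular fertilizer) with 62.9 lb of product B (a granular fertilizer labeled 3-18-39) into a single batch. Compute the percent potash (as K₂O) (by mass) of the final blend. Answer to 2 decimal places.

32.58% K₂O

Total mass = 16.1 + 62.9 = 79 lb.
K₂O mass = 7.5%×16.1 + 39%×62.9 = 25.7385 lb.
% K₂O = 25.7385 / 79 = 32.5804%.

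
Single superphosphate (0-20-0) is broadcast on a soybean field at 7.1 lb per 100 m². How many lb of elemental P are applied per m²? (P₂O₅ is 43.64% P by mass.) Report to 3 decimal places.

P₂O₅ per 100 m² = 7.1 × 20% = 1.42 lb.
Elemental P = 1.42 × 0.4364 = 0.619688 lb per 100 m².
Convert to per m²: 0.619688 × 0.01 = 0.00619688 lb.

0.006 lb P per sq m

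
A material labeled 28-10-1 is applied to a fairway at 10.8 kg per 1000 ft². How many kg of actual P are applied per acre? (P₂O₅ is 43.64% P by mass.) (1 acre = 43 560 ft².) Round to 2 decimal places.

P₂O₅ per 1000 ft² = 10.8 × 10% = 1.08 kg.
Elemental P = 1.08 × 0.4364 = 0.471312 kg per 1000 ft².
Convert to per acre: 0.471312 × 43.56 = 20.5304 kg.

20.53 kg P per acre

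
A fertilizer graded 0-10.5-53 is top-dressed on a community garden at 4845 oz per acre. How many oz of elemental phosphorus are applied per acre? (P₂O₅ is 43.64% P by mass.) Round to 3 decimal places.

P₂O₅ per acre = 4845 × 10.5% = 508.725 oz.
Elemental P = 508.725 × 0.4364 = 222.0076 oz per acre.

222.008 oz P per acre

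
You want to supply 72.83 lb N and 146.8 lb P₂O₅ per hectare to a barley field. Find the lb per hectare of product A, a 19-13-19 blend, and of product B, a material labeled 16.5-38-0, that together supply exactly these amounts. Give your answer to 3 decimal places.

68.047 lb product A, 363.036 lb product B

With a, b = lb per hectare of product A and product B:
N: 0.19·a + 0.165·b = 72.83
P₂O₅: 0.13·a + 0.38·b = 146.8
Eliminate a: (row1) − 0.19/0.13·(row2) → -0.390385·b = -141.724, so b = 363.03645.
Back-substitute: a = (72.83 − 0.165·363.03645) / 0.19 = 68.0473.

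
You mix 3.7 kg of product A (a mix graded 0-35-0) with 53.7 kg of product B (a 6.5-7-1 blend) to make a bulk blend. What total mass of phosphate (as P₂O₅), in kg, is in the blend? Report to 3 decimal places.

P₂O₅ mass = 35%×3.7 + 7%×53.7 = 5.054 kg.

5.054 kg P₂O₅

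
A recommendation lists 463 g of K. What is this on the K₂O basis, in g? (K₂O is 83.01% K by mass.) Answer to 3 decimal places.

557.764 g K₂O

K₂O = 463 / 0.8301 = 557.7641 g.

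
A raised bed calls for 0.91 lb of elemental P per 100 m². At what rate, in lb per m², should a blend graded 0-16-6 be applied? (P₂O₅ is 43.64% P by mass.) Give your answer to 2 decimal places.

0.13 lb of product per sq m

As P₂O₅: 0.91 / 0.4364 = 2.08524 lb per 100 m².
Product per 100 m² = 2.08524 / 16% = 13.0328 lb.
Convert to per m²: 13.0328 × 0.01 = 0.130328 lb.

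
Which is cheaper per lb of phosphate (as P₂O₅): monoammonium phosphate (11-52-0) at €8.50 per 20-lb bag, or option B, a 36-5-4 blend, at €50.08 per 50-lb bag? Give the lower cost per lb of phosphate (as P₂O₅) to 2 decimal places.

€0.82 per lb P₂O₅ (monoammonium phosphate)

monoammonium phosphate: P₂O₅ per bag = 20 × 52% = 10.4 lb; cost = 8.50 / 10.4 = €0.8173/lb P₂O₅.
option B: P₂O₅ per bag = 50 × 5% = 2.5 lb; cost = 50.08 / 2.5 = €20.0320/lb P₂O₅.
monoammonium phosphate is cheaper.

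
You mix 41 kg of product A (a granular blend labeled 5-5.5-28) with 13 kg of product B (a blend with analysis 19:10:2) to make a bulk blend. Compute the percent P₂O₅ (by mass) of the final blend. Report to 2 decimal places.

Total mass = 41 + 13 = 54 kg.
P₂O₅ mass = 5.5%×41 + 10%×13 = 3.555 kg.
% P₂O₅ = 3.555 / 54 = 6.58333%.

6.58% P₂O₅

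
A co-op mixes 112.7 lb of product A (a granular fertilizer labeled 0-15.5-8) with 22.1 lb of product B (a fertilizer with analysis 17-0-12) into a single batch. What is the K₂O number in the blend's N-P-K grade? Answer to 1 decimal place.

8.7% K₂O

Total mass = 112.7 + 22.1 = 134.8 lb.
K₂O mass = 8%×112.7 + 12%×22.1 = 11.668 lb.
% K₂O = 11.668 / 134.8 = 8.65579%.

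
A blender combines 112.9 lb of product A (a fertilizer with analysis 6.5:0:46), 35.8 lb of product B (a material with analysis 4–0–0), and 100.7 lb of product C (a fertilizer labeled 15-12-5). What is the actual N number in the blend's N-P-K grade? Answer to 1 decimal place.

9.6% N

Total mass = 112.9 + 35.8 + 100.7 = 249.4 lb.
N mass = 6.5%×112.9 + 4%×35.8 + 15%×100.7 = 23.8755 lb.
% N = 23.8755 / 249.4 = 9.57318%.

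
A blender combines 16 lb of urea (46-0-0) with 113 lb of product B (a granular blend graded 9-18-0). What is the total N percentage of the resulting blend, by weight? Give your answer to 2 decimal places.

13.59% N

Total mass = 16 + 113 = 129 lb.
N mass = 46%×16 + 9%×113 = 17.53 lb.
% N = 17.53 / 129 = 13.5891%.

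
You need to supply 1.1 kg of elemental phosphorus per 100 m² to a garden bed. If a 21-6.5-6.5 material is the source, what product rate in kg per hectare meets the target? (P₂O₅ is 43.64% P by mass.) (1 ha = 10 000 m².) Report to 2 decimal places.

As P₂O₅: 1.1 / 0.4364 = 2.52062 kg per 100 m².
Product per 100 m² = 2.52062 / 6.5% = 38.7788 kg.
Convert to per hectare: 38.7788 × 100 = 3877.882 kg.

3877.88 kg of product per hectare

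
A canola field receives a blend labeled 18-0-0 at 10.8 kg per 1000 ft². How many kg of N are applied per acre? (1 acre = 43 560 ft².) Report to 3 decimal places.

84.681 kg N per acre

nitrogen per 1000 ft² = 10.8 × 18% = 1.944 kg.
Convert to per acre: 1.944 × 43.56 = 84.6806 kg.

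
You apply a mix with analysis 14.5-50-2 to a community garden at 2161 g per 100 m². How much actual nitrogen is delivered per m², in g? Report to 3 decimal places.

nitrogen per 100 m² = 2161 × 14.5% = 313.345 g.
Convert to per m²: 313.345 × 0.01 = 3.13345 g.

3.133 g N per sq m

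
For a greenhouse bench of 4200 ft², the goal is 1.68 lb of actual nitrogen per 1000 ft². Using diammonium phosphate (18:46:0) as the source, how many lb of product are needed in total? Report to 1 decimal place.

39.2 lb

Product per 1000 ft² = 1.68 / 18% = 9.33333 lb.
Total product = 9.33333 × 4200 / 1000 = 39.2 lb.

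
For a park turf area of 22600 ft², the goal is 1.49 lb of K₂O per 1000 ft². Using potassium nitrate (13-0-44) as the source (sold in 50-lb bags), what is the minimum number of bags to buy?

Product per 1000 ft² = 1.49 / 44% = 3.38636 lb.
Total product = 3.38636 × 22600 / 1000 = 76.5318 lb.
Bags = ⌈76.5318 / 50⌉ = 2.

2 bags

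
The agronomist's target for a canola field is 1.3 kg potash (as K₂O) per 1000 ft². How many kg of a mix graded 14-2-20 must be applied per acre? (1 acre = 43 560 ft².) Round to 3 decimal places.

283.140 kg of product per acre

Product per 1000 ft² = 1.3 / 20% = 6.5 kg.
Convert to per acre: 6.5 × 43.56 = 283.14 kg.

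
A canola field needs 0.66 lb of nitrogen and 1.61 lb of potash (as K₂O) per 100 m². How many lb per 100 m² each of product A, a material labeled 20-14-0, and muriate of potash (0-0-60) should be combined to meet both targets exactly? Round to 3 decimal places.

3.300 lb product A, 2.683 lb muriate of potash

Per-100 m² balance (a = product A, b = muriate of potash):
N: 0.2·a + 0·b = 0.66
K₂O: 0·a + 0.6·b = 1.61
Solving simultaneously: a = 3.3, b = 2.68333.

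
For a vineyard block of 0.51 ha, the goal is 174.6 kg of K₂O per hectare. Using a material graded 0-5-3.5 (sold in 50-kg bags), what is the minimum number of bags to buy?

51 bags

Product per hectare = 174.6 / 3.5% = 4988.57 kg.
Total product = 4988.57 × 0.51 = 2544.17 kg.
Bags = ⌈2544.17 / 50⌉ = 51.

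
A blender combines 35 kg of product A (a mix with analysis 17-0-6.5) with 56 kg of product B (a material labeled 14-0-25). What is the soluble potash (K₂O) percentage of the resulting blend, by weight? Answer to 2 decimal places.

Total mass = 35 + 56 = 91 kg.
K₂O mass = 6.5%×35 + 25%×56 = 16.275 kg.
% K₂O = 16.275 / 91 = 17.8846%.

17.88% K₂O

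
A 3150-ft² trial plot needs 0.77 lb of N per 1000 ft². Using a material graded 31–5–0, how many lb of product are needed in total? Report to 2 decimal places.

Product per 1000 ft² = 0.77 / 31% = 2.48387 lb.
Total product = 2.48387 × 3150 / 1000 = 7.82419 lb.

7.82 lb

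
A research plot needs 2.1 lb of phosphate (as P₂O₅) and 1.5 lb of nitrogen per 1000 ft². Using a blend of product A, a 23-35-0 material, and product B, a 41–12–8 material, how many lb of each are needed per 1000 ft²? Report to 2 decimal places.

5.88 lb product A, 0.36 lb product B

Let a = lb of product A, b = lb of product B (per 1000 ft²).
P₂O₅: 0.35·a + 0.12·b = 2.1
N: 0.23·a + 0.41·b = 1.5
Eliminate b: (row1) − 0.12/0.41·(row2) → 0.282683·a = 1.66098, so a = 5.87575.
Then b = (1.5 − 0.23·5.87575) / 0.41 = 0.362381.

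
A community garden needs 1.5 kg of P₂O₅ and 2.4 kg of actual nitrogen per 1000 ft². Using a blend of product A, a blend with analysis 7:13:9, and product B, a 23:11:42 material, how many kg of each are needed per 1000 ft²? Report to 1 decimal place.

Let a = kg of product A, b = kg of product B (per 1000 ft²).
P₂O₅: 0.13·a + 0.11·b = 1.5
N: 0.07·a + 0.23·b = 2.4
Eliminate b: (row1) − 0.11/0.23·(row2) → 0.0965217·a = 0.352174, so a = 3.64865.
Then b = (2.4 − 0.07·3.64865) / 0.23 = 9.32432.

3.6 kg product A, 9.3 kg product B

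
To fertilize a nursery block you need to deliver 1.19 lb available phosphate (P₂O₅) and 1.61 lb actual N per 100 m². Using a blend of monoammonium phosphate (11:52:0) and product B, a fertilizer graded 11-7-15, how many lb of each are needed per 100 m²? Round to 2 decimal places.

0.37 lb monoammonium phosphate, 14.27 lb product B

Let a = lb of monoammonium phosphate, b = lb of product B (per 100 m²).
P₂O₅: 0.52·a + 0.07·b = 1.19
N: 0.11·a + 0.11·b = 1.61
Eliminate a: (row1) − 0.52/0.11·(row2) → -0.45·b = -6.42091, so b = 14.2687.
Back-substitute: a = (1.19 − 0.07·14.2687) / 0.52 = 0.367677.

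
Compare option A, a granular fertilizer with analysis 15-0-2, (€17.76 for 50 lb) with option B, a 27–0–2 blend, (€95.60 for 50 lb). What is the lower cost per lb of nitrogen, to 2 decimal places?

option A: N per bag = 50 × 15% = 7.5 lb; cost = 17.76 / 7.5 = €2.3680/lb N.
option B: N per bag = 50 × 27% = 13.5 lb; cost = 95.60 / 13.5 = €7.0815/lb N.
option A is cheaper.

€2.37 per lb N (option A)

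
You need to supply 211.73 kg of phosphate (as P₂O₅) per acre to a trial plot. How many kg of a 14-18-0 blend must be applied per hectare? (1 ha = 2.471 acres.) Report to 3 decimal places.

Product per acre = 211.73 / 18% = 1176.28 kg.
Convert to per hectare: 1176.28 × 2.471 = 2906.5824 kg.

2906.582 kg of product per hectare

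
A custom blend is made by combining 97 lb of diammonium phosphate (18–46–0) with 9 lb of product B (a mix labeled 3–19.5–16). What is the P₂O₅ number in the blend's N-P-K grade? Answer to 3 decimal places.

43.750% P₂O₅

Total mass = 97 + 9 = 106 lb.
P₂O₅ mass = 46%×97 + 19.5%×9 = 46.375 lb.
% P₂O₅ = 46.375 / 106 = 43.75%.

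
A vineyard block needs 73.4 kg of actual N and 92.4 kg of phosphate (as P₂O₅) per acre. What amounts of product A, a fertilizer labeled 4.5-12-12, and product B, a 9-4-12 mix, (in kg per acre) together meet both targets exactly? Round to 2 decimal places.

597.78 kg product A, 516.67 kg product B

Let a = kg of product A, b = kg of product B (per acre).
N: 0.045·a + 0.09·b = 73.4
P₂O₅: 0.12·a + 0.04·b = 92.4
From row1: a = (73.4 − 0.09·b) / 0.045.
Into row2: 0.12·(73.4 − 0.09·b)/0.045 + 0.04·b = 92.4 → b = 516.667, a = 597.778.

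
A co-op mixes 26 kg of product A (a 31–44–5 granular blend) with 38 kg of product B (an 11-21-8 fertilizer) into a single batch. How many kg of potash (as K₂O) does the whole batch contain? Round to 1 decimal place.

K₂O mass = 5%×26 + 8%×38 = 4.34 kg.

4.3 kg K₂O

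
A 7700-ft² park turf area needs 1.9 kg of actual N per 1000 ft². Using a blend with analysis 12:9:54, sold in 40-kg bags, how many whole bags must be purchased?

Product per 1000 ft² = 1.9 / 12% = 15.8333 kg.
Total product = 15.8333 × 7700 / 1000 = 121.917 kg.
Bags = ⌈121.917 / 40⌉ = 4.

4 bags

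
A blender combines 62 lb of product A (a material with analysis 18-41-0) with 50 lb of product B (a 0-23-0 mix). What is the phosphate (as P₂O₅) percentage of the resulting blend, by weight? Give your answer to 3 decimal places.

Total mass = 62 + 50 = 112 lb.
P₂O₅ mass = 41%×62 + 23%×50 = 36.92 lb.
% P₂O₅ = 36.92 / 112 = 32.9643%.

32.964% P₂O₅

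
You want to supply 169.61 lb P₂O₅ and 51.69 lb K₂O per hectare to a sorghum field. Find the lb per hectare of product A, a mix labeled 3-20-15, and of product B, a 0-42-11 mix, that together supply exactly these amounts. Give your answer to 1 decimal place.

Let a = lb of product A, b = lb of product B (per hectare).
P₂O₅: 0.2·a + 0.42·b = 169.61
K₂O: 0.15·a + 0.11·b = 51.69
Eliminate b: (row1) − 0.42/0.11·(row2) → -0.372727·a = -27.7518, so a = 74.4561.
Then b = (51.69 − 0.15·74.4561) / 0.11 = 368.378.

74.5 lb product A, 368.4 lb product B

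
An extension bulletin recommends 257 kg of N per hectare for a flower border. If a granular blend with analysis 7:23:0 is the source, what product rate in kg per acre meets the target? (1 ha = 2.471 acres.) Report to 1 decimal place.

Product per hectare = 257 / 7% = 3671.43 kg.
Convert to per acre: 3671.43 × 0.404694 = 1485.81 kg.

1485.8 kg of product per acre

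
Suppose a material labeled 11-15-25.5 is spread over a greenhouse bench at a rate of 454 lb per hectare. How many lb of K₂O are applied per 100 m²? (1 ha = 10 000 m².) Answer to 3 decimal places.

1.158 lb K₂O per hundred sq m

K₂O per hectare = 454 × 25.5% = 115.77 lb.
Convert to per 100 m²: 115.77 × 0.01 = 1.1577 lb.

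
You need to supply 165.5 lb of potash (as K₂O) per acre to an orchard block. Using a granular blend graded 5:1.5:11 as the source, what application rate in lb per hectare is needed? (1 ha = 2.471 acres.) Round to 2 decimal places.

3717.73 lb of product per hectare

Product per acre = 165.5 / 11% = 1504.55 lb.
Convert to per hectare: 1504.55 × 2.471 = 3717.732 lb.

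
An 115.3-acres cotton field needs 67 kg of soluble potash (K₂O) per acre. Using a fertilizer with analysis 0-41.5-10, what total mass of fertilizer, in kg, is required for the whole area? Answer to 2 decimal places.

Product per acre = 67 / 10% = 670 kg.
Total product = 670 × 115.3 = 77251 kg.

77251.00 kg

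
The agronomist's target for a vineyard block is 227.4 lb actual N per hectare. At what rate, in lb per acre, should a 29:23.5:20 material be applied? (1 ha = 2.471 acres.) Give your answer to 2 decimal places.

317.34 lb of product per acre

Product per hectare = 227.4 / 29% = 784.138 lb.
Convert to per acre: 784.138 × 0.404694 = 317.336 lb.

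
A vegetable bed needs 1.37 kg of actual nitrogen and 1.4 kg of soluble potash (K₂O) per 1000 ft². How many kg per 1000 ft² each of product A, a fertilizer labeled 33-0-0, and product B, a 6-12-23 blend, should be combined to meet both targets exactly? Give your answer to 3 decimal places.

3.045 kg product A, 6.087 kg product B

Let a = kg of product A, b = kg of product B (per 1000 ft²).
N: 0.33·a + 0.06·b = 1.37
K₂O: 0·a + 0.23·b = 1.4
Solving simultaneously: a = 3.0448, b = 6.08696.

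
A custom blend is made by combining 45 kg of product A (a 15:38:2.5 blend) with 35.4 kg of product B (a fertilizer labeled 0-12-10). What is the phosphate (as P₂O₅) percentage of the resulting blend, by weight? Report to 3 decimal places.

Total mass = 45 + 35.4 = 80.4 kg.
P₂O₅ mass = 38%×45 + 12%×35.4 = 21.348 kg.
% P₂O₅ = 21.348 / 80.4 = 26.5522%.

26.552% P₂O₅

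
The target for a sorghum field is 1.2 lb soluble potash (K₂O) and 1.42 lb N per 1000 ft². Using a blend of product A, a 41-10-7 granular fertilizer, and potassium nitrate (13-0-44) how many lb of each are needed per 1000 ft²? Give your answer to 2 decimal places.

2.74 lb product A, 2.29 lb potassium nitrate

With a, b = lb per 1000 ft² of product A and potassium nitrate:
K₂O: 0.07·a + 0.44·b = 1.2
N: 0.41·a + 0.13·b = 1.42
Eliminate a: (row1) − 0.07/0.41·(row2) → 0.417805·b = 0.957561, so b = 2.29189.
Back-substitute: a = (1.2 − 0.44·2.29189) / 0.07 = 2.73672.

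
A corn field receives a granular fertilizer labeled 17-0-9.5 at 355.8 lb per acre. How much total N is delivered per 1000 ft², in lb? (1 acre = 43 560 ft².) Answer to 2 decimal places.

nitrogen per acre = 355.8 × 17% = 60.486 lb.
Convert to per 1000 ft²: 60.486 × 0.0229568 = 1.38857 lb.

1.39 lb N per thousand sq ft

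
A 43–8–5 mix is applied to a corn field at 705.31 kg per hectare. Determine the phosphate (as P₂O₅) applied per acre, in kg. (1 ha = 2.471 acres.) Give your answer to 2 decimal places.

22.83 kg P₂O₅ per acre

P₂O₅ per hectare = 705.31 × 8% = 56.4248 kg.
Convert to per acre: 56.4248 × 0.404694 = 22.8348 kg.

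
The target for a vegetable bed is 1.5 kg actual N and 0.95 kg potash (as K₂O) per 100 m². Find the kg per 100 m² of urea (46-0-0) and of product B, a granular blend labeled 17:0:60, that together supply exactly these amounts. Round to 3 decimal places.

2.676 kg urea, 1.583 kg product B

Per-100 m² balance (a = urea, b = product B):
N: 0.46·a + 0.17·b = 1.5
K₂O: 0·a + 0.6·b = 0.95
Solving simultaneously: a = 2.67572, b = 1.58333.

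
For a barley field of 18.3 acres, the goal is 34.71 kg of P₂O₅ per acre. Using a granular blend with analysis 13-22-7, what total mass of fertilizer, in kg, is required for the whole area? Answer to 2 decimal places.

2887.24 kg

Product per acre = 34.71 / 22% = 157.773 kg.
Total product = 157.773 × 18.3 = 2887.241 kg.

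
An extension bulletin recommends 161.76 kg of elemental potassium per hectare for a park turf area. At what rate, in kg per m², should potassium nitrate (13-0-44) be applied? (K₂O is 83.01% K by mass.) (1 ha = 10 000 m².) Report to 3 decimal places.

As K₂O: 161.76 / 0.8301 = 194.868 kg per hectare.
Product per hectare = 194.868 / 44% = 442.882 kg.
Convert to per m²: 442.882 × 0.0001 = 0.0442882 kg.

0.044 kg of product per sq m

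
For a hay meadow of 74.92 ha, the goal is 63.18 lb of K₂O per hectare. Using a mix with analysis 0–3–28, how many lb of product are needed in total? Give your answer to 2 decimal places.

16905.16 lb

Product per hectare = 63.18 / 28% = 225.643 lb.
Total product = 225.643 × 74.92 = 16905.163 lb.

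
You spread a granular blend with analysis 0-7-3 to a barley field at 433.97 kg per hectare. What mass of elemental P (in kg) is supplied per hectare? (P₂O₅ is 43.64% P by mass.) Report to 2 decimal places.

P₂O₅ per hectare = 433.97 × 7% = 30.3779 kg.
Elemental P = 30.3779 × 0.4364 = 13.2569 kg per hectare.

13.26 kg P per hectare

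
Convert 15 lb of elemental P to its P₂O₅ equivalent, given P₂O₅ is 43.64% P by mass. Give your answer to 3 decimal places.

34.372 lb P₂O₅

P₂O₅ = 15 / 0.4364 = 34.3721 lb.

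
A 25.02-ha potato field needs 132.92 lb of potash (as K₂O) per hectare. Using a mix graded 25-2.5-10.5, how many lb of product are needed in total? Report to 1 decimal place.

31672.9 lb

Product per hectare = 132.92 / 10.5% = 1265.9 lb.
Total product = 1265.9 × 25.02 = 31672.94 lb.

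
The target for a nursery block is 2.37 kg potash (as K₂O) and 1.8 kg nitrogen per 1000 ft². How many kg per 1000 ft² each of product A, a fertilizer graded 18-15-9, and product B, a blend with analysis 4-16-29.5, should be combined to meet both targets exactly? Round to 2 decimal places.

With a, b = kg per 1000 ft² of product A and product B:
K₂O: 0.09·a + 0.295·b = 2.37
N: 0.18·a + 0.04·b = 1.8
Solving simultaneously: a = 8.81212, b = 5.34545.

8.81 kg product A, 5.35 kg product B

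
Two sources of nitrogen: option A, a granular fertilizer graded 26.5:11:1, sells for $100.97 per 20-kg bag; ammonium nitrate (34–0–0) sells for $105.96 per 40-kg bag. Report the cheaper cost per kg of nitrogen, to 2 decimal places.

$7.79 per kg N (ammonium nitrate)

option A: N per bag = 20 × 26.5% = 5.3 kg; cost = 100.97 / 5.3 = $19.0509/kg N.
ammonium nitrate: N per bag = 40 × 34% = 13.6 kg; cost = 105.96 / 13.6 = $7.7912/kg N.
ammonium nitrate is cheaper.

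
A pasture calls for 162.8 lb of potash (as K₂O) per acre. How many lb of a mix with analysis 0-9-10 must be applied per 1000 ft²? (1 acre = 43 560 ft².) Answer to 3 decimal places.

37.374 lb of product per thousand sq ft

Product per acre = 162.8 / 10% = 1628 lb.
Convert to per 1000 ft²: 1628 × 0.0229568 = 37.3737 lb.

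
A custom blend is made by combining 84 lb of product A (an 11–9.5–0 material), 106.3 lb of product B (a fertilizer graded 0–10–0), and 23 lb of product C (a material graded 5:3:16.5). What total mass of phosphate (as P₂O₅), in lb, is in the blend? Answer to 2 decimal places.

19.30 lb P₂O₅

P₂O₅ mass = 9.5%×84 + 10%×106.3 + 3%×23 = 19.3 lb.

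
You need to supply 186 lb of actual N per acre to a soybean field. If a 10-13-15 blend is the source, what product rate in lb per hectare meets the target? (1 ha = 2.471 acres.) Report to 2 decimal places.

Product per acre = 186 / 10% = 1860 lb.
Convert to per hectare: 1860 × 2.471 = 4596.06 lb.

4596.06 lb of product per hectare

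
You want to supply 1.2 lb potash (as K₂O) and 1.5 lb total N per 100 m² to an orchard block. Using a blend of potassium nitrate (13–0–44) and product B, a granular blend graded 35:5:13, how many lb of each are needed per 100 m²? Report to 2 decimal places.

Per-100 m² balance (a = potassium nitrate, b = product B):
K₂O: 0.44·a + 0.13·b = 1.2
N: 0.13·a + 0.35·b = 1.5
Solving simultaneously: a = 1.64114, b = 3.67615.

1.64 lb potassium nitrate, 3.68 lb product B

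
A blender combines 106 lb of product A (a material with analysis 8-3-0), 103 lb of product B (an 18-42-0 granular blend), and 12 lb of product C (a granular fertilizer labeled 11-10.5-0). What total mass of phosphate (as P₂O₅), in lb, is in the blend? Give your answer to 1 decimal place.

P₂O₅ mass = 3%×106 + 42%×103 + 10.5%×12 = 47.7 lb.

47.7 lb P₂O₅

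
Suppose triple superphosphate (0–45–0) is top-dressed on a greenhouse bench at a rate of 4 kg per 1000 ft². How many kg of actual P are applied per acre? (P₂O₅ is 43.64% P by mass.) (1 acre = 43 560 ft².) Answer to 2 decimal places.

34.22 kg P per acre

P₂O₅ per 1000 ft² = 4 × 45% = 1.8 kg.
Elemental P = 1.8 × 0.4364 = 0.78552 kg per 1000 ft².
Convert to per acre: 0.78552 × 43.56 = 34.2173 kg.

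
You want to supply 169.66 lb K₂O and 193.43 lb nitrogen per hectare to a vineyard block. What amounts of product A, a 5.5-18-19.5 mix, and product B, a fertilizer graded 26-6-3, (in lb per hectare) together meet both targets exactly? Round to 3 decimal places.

781.013 lb product A, 578.747 lb product B

Let a = lb of product A, b = lb of product B (per hectare).
K₂O: 0.195·a + 0.03·b = 169.66
N: 0.055·a + 0.26·b = 193.43
From row1: a = (169.66 − 0.03·b) / 0.195.
Into row2: 0.055·(169.66 − 0.03·b)/0.195 + 0.26·b = 193.43 → b = 578.7472, a = 781.0133.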